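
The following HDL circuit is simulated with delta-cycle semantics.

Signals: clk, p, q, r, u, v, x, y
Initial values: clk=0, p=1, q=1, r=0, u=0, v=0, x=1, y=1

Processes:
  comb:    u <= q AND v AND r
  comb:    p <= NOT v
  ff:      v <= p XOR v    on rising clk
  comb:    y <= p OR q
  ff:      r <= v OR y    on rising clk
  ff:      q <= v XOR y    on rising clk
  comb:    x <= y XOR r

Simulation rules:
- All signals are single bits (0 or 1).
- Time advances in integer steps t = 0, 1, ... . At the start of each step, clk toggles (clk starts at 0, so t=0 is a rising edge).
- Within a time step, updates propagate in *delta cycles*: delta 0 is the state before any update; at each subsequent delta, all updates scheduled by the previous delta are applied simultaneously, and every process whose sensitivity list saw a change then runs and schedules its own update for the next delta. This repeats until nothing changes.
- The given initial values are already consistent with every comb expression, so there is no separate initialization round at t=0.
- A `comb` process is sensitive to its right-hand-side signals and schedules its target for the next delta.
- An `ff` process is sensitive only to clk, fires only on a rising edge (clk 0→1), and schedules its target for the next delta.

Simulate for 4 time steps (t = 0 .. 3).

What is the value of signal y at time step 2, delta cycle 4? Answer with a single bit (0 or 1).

[bits: q,r,clk,x,y,u,p,v]
t=0: Δ0=10011010 Δ1=10111010 Δ2=11111011 Δ3=11101101 | 3Δ
t=1: Δ0=11101101 Δ1=11001101 | 1Δ
t=2: Δ0=11001101 Δ1=11101101 Δ2=01101101 Δ3=01100001 Δ4=01110001 | 4Δ
t=3: Δ0=01110001 Δ1=01010001 | 1Δ

0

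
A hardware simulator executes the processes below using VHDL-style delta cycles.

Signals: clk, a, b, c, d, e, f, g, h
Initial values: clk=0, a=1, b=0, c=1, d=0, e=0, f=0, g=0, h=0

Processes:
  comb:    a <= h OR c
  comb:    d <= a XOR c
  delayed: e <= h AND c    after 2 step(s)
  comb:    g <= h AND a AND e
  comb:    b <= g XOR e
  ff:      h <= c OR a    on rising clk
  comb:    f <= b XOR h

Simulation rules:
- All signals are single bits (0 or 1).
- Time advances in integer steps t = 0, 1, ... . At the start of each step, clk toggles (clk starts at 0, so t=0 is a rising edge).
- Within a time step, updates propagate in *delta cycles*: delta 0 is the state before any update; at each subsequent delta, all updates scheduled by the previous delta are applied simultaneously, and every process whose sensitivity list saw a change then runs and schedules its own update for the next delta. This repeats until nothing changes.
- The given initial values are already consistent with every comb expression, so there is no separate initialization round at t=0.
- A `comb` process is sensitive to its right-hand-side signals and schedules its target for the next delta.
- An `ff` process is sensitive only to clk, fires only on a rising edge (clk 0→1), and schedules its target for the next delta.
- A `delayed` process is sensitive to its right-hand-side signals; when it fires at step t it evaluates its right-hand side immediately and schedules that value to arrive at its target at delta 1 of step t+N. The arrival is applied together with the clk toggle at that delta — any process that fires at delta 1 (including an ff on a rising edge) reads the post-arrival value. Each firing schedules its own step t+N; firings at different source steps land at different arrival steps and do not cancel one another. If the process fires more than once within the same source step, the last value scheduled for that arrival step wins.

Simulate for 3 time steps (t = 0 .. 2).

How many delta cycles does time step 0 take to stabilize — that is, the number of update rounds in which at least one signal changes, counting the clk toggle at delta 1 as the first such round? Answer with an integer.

[bits: d,b,h,a,clk,c,e,f,g]
t=0: Δ0=000101000 Δ1=000111000 Δ2=001111000 Δ3=001111010 | 3Δ
t=1: Δ0=001111010 Δ1=001101010 | 1Δ
t=2: Δ0=001101010 Δ1=001111110 Δ2=011111111 Δ3=001111101 Δ4=001111111 | 4Δ

3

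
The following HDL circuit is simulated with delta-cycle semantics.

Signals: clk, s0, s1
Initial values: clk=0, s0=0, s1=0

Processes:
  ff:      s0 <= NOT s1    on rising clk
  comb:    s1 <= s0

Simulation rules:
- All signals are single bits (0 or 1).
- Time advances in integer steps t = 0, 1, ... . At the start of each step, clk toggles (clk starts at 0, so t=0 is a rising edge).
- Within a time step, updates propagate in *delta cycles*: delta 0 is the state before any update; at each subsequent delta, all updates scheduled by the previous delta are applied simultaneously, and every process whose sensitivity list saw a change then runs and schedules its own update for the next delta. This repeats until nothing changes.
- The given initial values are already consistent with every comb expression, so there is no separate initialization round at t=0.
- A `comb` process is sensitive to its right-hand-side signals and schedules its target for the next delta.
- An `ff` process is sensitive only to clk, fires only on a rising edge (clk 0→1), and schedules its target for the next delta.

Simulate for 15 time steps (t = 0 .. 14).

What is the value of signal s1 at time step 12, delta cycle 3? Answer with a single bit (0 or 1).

[bits: s0,s1,clk]
t=0: Δ0=000 Δ1=001 Δ2=101 Δ3=111 | 3Δ
t=1: Δ0=111 Δ1=110 | 1Δ
t=2: Δ0=110 Δ1=111 Δ2=011 Δ3=001 | 3Δ
t=3: Δ0=001 Δ1=000 | 1Δ
t=4: Δ0=000 Δ1=001 Δ2=101 Δ3=111 | 3Δ
t=5: Δ0=111 Δ1=110 | 1Δ
t=6: Δ0=110 Δ1=111 Δ2=011 Δ3=001 | 3Δ
t=7: Δ0=001 Δ1=000 | 1Δ
t=8: Δ0=000 Δ1=001 Δ2=101 Δ3=111 | 3Δ
t=9: Δ0=111 Δ1=110 | 1Δ
t=10: Δ0=110 Δ1=111 Δ2=011 Δ3=001 | 3Δ
t=11: Δ0=001 Δ1=000 | 1Δ
t=12: Δ0=000 Δ1=001 Δ2=101 Δ3=111 | 3Δ
t=13: Δ0=111 Δ1=110 | 1Δ
t=14: Δ0=110 Δ1=111 Δ2=011 Δ3=001 | 3Δ

1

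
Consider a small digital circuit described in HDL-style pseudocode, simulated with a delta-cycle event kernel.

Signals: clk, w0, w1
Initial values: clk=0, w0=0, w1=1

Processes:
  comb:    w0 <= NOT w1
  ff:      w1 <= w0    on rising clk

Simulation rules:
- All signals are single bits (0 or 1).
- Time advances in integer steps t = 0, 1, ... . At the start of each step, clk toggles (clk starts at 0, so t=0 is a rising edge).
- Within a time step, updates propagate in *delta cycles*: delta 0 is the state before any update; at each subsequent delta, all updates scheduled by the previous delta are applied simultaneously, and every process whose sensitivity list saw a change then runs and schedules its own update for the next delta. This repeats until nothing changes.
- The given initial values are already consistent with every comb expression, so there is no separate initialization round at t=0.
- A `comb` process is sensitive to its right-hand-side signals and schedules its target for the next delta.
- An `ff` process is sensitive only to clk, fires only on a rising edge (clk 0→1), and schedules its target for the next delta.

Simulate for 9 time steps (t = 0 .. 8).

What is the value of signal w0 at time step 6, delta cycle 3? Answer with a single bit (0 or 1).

t=0 Δ0: w1=1 clk=0 w0=0
  Δ1: clk:0→1
  Δ2: w1:1→0
  Δ3: w0:0→1
  (3Δ to stable)
t=1 Δ0: w1=0 clk=1 w0=1
  Δ1: clk:1→0
  (1Δ to stable)
t=2 Δ0: w1=0 clk=0 w0=1
  Δ1: clk:0→1
  Δ2: w1:0→1
  Δ3: w0:1→0
  (3Δ to stable)
t=3 Δ0: w1=1 clk=1 w0=0
  Δ1: clk:1→0
  (1Δ to stable)
t=4 Δ0: w1=1 clk=0 w0=0
  Δ1: clk:0→1
  Δ2: w1:1→0
  Δ3: w0:0→1
  (3Δ to stable)
t=5 Δ0: w1=0 clk=1 w0=1
  Δ1: clk:1→0
  (1Δ to stable)
t=6 Δ0: w1=0 clk=0 w0=1
  Δ1: clk:0→1
  Δ2: w1:0→1
  Δ3: w0:1→0
  (3Δ to stable)
t=7 Δ0: w1=1 clk=1 w0=0
  Δ1: clk:1→0
  (1Δ to stable)
t=8 Δ0: w1=1 clk=0 w0=0
  Δ1: clk:0→1
  Δ2: w1:1→0
  Δ3: w0:0→1
  (3Δ to stable)

0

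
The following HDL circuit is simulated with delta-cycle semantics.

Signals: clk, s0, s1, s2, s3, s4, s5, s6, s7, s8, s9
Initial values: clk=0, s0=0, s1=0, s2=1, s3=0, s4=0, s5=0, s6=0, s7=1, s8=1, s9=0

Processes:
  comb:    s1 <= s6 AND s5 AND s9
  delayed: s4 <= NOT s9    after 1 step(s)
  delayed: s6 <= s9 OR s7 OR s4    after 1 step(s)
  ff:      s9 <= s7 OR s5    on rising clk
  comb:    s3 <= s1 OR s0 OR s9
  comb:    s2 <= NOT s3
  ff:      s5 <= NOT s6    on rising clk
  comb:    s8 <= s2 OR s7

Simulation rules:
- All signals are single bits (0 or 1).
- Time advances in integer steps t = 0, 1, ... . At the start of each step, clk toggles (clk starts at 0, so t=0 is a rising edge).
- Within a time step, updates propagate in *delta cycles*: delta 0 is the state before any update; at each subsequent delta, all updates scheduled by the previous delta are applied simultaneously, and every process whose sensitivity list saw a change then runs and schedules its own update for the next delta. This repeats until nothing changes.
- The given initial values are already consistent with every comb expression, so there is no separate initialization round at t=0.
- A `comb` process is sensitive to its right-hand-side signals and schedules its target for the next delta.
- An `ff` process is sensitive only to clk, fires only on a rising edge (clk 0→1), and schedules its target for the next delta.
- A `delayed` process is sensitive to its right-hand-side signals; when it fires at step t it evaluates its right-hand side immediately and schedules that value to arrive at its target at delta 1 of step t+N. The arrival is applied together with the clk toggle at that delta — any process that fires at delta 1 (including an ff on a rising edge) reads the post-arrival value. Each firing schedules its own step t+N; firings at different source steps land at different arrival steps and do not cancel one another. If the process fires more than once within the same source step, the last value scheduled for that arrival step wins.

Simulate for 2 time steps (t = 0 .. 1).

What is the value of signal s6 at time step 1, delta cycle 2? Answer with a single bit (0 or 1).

1

t=0 Δ0: s6=0 s1=0 s0=0 s8=1 s5=0 s7=1 s9=0 clk=0 s3=0 s2=1 s4=0
  Δ1: clk:0→1
  Δ2: s5:0→1, s9:0→1
  Δ3: s3:0→1
  Δ4: s2:1→0
  (4Δ to stable)
t=1 Δ0: s6=0 s1=0 s0=0 s8=1 s5=1 s7=1 s9=1 clk=1 s3=1 s2=0 s4=0
  Δ1: s6:0→1, clk:1→0
  Δ2: s1:0→1
  (2Δ to stable)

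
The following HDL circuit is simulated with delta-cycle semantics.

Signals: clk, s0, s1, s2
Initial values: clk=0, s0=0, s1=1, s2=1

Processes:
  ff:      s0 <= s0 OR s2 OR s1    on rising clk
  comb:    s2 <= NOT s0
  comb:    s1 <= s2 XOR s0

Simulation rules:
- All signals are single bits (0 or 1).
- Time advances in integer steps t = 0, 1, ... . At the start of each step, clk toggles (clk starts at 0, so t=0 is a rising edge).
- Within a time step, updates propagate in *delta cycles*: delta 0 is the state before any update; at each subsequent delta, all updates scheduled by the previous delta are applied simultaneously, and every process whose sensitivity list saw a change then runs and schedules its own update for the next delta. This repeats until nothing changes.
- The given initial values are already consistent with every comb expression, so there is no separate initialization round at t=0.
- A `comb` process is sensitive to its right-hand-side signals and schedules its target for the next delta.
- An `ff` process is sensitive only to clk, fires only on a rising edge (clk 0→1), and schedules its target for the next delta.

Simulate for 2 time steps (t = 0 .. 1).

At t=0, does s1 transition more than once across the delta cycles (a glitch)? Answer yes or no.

yes

t=0 Δ0: s2=1 clk=0 s0=0 s1=1
  Δ1: clk:0→1
  Δ2: s0:0→1
  Δ3: s2:1→0, s1:1→0
  Δ4: s1:0→1
  (4Δ to stable)
t=1 Δ0: s2=0 clk=1 s0=1 s1=1
  Δ1: clk:1→0
  (1Δ to stable)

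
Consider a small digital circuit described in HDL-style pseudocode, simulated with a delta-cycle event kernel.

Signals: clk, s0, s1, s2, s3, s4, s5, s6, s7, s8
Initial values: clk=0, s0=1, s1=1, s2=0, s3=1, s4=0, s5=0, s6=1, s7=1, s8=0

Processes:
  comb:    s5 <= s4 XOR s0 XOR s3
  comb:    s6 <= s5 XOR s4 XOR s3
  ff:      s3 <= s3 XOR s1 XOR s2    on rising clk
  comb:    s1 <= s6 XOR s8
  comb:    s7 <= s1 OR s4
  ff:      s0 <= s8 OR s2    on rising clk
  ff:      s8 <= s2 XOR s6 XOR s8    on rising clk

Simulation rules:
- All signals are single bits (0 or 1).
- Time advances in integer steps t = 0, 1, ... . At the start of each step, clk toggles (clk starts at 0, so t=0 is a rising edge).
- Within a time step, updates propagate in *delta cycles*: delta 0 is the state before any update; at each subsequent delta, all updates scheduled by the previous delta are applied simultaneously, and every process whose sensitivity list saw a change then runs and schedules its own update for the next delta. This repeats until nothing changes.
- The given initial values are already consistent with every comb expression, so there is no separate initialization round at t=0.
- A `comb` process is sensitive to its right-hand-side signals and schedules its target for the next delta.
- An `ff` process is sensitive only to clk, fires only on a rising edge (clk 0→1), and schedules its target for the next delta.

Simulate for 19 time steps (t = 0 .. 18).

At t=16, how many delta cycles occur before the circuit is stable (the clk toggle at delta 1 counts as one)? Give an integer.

t0.Δ0 s6=1 s4=0 clk=0 s8=0 s5=0 s1=1 s7=1 s2=0 s3=1 s0=1
t0.Δ1 s6=1 s4=0 clk=1 s8=0 s5=0 s1=1 s7=1 s2=0 s3=1 s0=1
t0.Δ2 s6=1 s4=0 clk=1 s8=1 s5=0 s1=1 s7=1 s2=0 s3=0 s0=0
t0.Δ3 s6=0 s4=0 clk=1 s8=1 s5=0 s1=0 s7=1 s2=0 s3=0 s0=0
t0.Δ4 s6=0 s4=0 clk=1 s8=1 s5=0 s1=1 s7=0 s2=0 s3=0 s0=0
t0.Δ5 s6=0 s4=0 clk=1 s8=1 s5=0 s1=1 s7=1 s2=0 s3=0 s0=0
t1.Δ0 s6=0 s4=0 clk=1 s8=1 s5=0 s1=1 s7=1 s2=0 s3=0 s0=0
t1.Δ1 s6=0 s4=0 clk=0 s8=1 s5=0 s1=1 s7=1 s2=0 s3=0 s0=0
t2.Δ0 s6=0 s4=0 clk=0 s8=1 s5=0 s1=1 s7=1 s2=0 s3=0 s0=0
t2.Δ1 s6=0 s4=0 clk=1 s8=1 s5=0 s1=1 s7=1 s2=0 s3=0 s0=0
t2.Δ2 s6=0 s4=0 clk=1 s8=1 s5=0 s1=1 s7=1 s2=0 s3=1 s0=1
t2.Δ3 s6=1 s4=0 clk=1 s8=1 s5=0 s1=1 s7=1 s2=0 s3=1 s0=1
t2.Δ4 s6=1 s4=0 clk=1 s8=1 s5=0 s1=0 s7=1 s2=0 s3=1 s0=1
t2.Δ5 s6=1 s4=0 clk=1 s8=1 s5=0 s1=0 s7=0 s2=0 s3=1 s0=1
t3.Δ0 s6=1 s4=0 clk=1 s8=1 s5=0 s1=0 s7=0 s2=0 s3=1 s0=1
t3.Δ1 s6=1 s4=0 clk=0 s8=1 s5=0 s1=0 s7=0 s2=0 s3=1 s0=1
t4.Δ0 s6=1 s4=0 clk=0 s8=1 s5=0 s1=0 s7=0 s2=0 s3=1 s0=1
t4.Δ1 s6=1 s4=0 clk=1 s8=1 s5=0 s1=0 s7=0 s2=0 s3=1 s0=1
t4.Δ2 s6=1 s4=0 clk=1 s8=0 s5=0 s1=0 s7=0 s2=0 s3=1 s0=1
t4.Δ3 s6=1 s4=0 clk=1 s8=0 s5=0 s1=1 s7=0 s2=0 s3=1 s0=1
t4.Δ4 s6=1 s4=0 clk=1 s8=0 s5=0 s1=1 s7=1 s2=0 s3=1 s0=1
t5.Δ0 s6=1 s4=0 clk=1 s8=0 s5=0 s1=1 s7=1 s2=0 s3=1 s0=1
t5.Δ1 s6=1 s4=0 clk=0 s8=0 s5=0 s1=1 s7=1 s2=0 s3=1 s0=1
t6.Δ0 s6=1 s4=0 clk=0 s8=0 s5=0 s1=1 s7=1 s2=0 s3=1 s0=1
t6.Δ1 s6=1 s4=0 clk=1 s8=0 s5=0 s1=1 s7=1 s2=0 s3=1 s0=1
t6.Δ2 s6=1 s4=0 clk=1 s8=1 s5=0 s1=1 s7=1 s2=0 s3=0 s0=0
t6.Δ3 s6=0 s4=0 clk=1 s8=1 s5=0 s1=0 s7=1 s2=0 s3=0 s0=0
t6.Δ4 s6=0 s4=0 clk=1 s8=1 s5=0 s1=1 s7=0 s2=0 s3=0 s0=0
t6.Δ5 s6=0 s4=0 clk=1 s8=1 s5=0 s1=1 s7=1 s2=0 s3=0 s0=0
t7.Δ0 s6=0 s4=0 clk=1 s8=1 s5=0 s1=1 s7=1 s2=0 s3=0 s0=0
t7.Δ1 s6=0 s4=0 clk=0 s8=1 s5=0 s1=1 s7=1 s2=0 s3=0 s0=0
t8.Δ0 s6=0 s4=0 clk=0 s8=1 s5=0 s1=1 s7=1 s2=0 s3=0 s0=0
t8.Δ1 s6=0 s4=0 clk=1 s8=1 s5=0 s1=1 s7=1 s2=0 s3=0 s0=0
t8.Δ2 s6=0 s4=0 clk=1 s8=1 s5=0 s1=1 s7=1 s2=0 s3=1 s0=1
t8.Δ3 s6=1 s4=0 clk=1 s8=1 s5=0 s1=1 s7=1 s2=0 s3=1 s0=1
t8.Δ4 s6=1 s4=0 clk=1 s8=1 s5=0 s1=0 s7=1 s2=0 s3=1 s0=1
t8.Δ5 s6=1 s4=0 clk=1 s8=1 s5=0 s1=0 s7=0 s2=0 s3=1 s0=1
t9.Δ0 s6=1 s4=0 clk=1 s8=1 s5=0 s1=0 s7=0 s2=0 s3=1 s0=1
t9.Δ1 s6=1 s4=0 clk=0 s8=1 s5=0 s1=0 s7=0 s2=0 s3=1 s0=1
t10.Δ0 s6=1 s4=0 clk=0 s8=1 s5=0 s1=0 s7=0 s2=0 s3=1 s0=1
t10.Δ1 s6=1 s4=0 clk=1 s8=1 s5=0 s1=0 s7=0 s2=0 s3=1 s0=1
t10.Δ2 s6=1 s4=0 clk=1 s8=0 s5=0 s1=0 s7=0 s2=0 s3=1 s0=1
t10.Δ3 s6=1 s4=0 clk=1 s8=0 s5=0 s1=1 s7=0 s2=0 s3=1 s0=1
t10.Δ4 s6=1 s4=0 clk=1 s8=0 s5=0 s1=1 s7=1 s2=0 s3=1 s0=1
t11.Δ0 s6=1 s4=0 clk=1 s8=0 s5=0 s1=1 s7=1 s2=0 s3=1 s0=1
t11.Δ1 s6=1 s4=0 clk=0 s8=0 s5=0 s1=1 s7=1 s2=0 s3=1 s0=1
t12.Δ0 s6=1 s4=0 clk=0 s8=0 s5=0 s1=1 s7=1 s2=0 s3=1 s0=1
t12.Δ1 s6=1 s4=0 clk=1 s8=0 s5=0 s1=1 s7=1 s2=0 s3=1 s0=1
t12.Δ2 s6=1 s4=0 clk=1 s8=1 s5=0 s1=1 s7=1 s2=0 s3=0 s0=0
t12.Δ3 s6=0 s4=0 clk=1 s8=1 s5=0 s1=0 s7=1 s2=0 s3=0 s0=0
t12.Δ4 s6=0 s4=0 clk=1 s8=1 s5=0 s1=1 s7=0 s2=0 s3=0 s0=0
t12.Δ5 s6=0 s4=0 clk=1 s8=1 s5=0 s1=1 s7=1 s2=0 s3=0 s0=0
t13.Δ0 s6=0 s4=0 clk=1 s8=1 s5=0 s1=1 s7=1 s2=0 s3=0 s0=0
t13.Δ1 s6=0 s4=0 clk=0 s8=1 s5=0 s1=1 s7=1 s2=0 s3=0 s0=0
t14.Δ0 s6=0 s4=0 clk=0 s8=1 s5=0 s1=1 s7=1 s2=0 s3=0 s0=0
t14.Δ1 s6=0 s4=0 clk=1 s8=1 s5=0 s1=1 s7=1 s2=0 s3=0 s0=0
t14.Δ2 s6=0 s4=0 clk=1 s8=1 s5=0 s1=1 s7=1 s2=0 s3=1 s0=1
t14.Δ3 s6=1 s4=0 clk=1 s8=1 s5=0 s1=1 s7=1 s2=0 s3=1 s0=1
t14.Δ4 s6=1 s4=0 clk=1 s8=1 s5=0 s1=0 s7=1 s2=0 s3=1 s0=1
t14.Δ5 s6=1 s4=0 clk=1 s8=1 s5=0 s1=0 s7=0 s2=0 s3=1 s0=1
t15.Δ0 s6=1 s4=0 clk=1 s8=1 s5=0 s1=0 s7=0 s2=0 s3=1 s0=1
t15.Δ1 s6=1 s4=0 clk=0 s8=1 s5=0 s1=0 s7=0 s2=0 s3=1 s0=1
t16.Δ0 s6=1 s4=0 clk=0 s8=1 s5=0 s1=0 s7=0 s2=0 s3=1 s0=1
t16.Δ1 s6=1 s4=0 clk=1 s8=1 s5=0 s1=0 s7=0 s2=0 s3=1 s0=1
t16.Δ2 s6=1 s4=0 clk=1 s8=0 s5=0 s1=0 s7=0 s2=0 s3=1 s0=1
t16.Δ3 s6=1 s4=0 clk=1 s8=0 s5=0 s1=1 s7=0 s2=0 s3=1 s0=1
t16.Δ4 s6=1 s4=0 clk=1 s8=0 s5=0 s1=1 s7=1 s2=0 s3=1 s0=1
t17.Δ0 s6=1 s4=0 clk=1 s8=0 s5=0 s1=1 s7=1 s2=0 s3=1 s0=1
t17.Δ1 s6=1 s4=0 clk=0 s8=0 s5=0 s1=1 s7=1 s2=0 s3=1 s0=1
t18.Δ0 s6=1 s4=0 clk=0 s8=0 s5=0 s1=1 s7=1 s2=0 s3=1 s0=1
t18.Δ1 s6=1 s4=0 clk=1 s8=0 s5=0 s1=1 s7=1 s2=0 s3=1 s0=1
t18.Δ2 s6=1 s4=0 clk=1 s8=1 s5=0 s1=1 s7=1 s2=0 s3=0 s0=0
t18.Δ3 s6=0 s4=0 clk=1 s8=1 s5=0 s1=0 s7=1 s2=0 s3=0 s0=0
t18.Δ4 s6=0 s4=0 clk=1 s8=1 s5=0 s1=1 s7=0 s2=0 s3=0 s0=0
t18.Δ5 s6=0 s4=0 clk=1 s8=1 s5=0 s1=1 s7=1 s2=0 s3=0 s0=0

4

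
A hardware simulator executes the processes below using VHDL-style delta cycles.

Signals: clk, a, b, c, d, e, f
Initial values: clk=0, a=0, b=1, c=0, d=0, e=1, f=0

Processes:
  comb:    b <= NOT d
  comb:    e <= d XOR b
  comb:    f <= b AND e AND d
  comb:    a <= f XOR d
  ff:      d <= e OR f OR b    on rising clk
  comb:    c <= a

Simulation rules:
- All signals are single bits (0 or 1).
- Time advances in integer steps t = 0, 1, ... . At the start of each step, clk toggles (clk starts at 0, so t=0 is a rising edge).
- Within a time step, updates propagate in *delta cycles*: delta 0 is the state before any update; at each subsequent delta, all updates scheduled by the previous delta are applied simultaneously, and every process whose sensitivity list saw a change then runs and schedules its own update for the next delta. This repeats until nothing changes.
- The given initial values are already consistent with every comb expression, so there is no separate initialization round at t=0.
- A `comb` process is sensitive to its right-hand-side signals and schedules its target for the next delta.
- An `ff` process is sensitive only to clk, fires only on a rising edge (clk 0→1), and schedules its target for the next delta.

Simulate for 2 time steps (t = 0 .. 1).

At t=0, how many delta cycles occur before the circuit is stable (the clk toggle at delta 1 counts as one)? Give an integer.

6

[bits: e,clk,f,d,c,b,a]
t=0: Δ0=1000010 Δ1=1100010 Δ2=1101010 Δ3=0111001 Δ4=1101100 Δ5=1101001 Δ6=1101101 | 6Δ
t=1: Δ0=1101101 Δ1=1001101 | 1Δ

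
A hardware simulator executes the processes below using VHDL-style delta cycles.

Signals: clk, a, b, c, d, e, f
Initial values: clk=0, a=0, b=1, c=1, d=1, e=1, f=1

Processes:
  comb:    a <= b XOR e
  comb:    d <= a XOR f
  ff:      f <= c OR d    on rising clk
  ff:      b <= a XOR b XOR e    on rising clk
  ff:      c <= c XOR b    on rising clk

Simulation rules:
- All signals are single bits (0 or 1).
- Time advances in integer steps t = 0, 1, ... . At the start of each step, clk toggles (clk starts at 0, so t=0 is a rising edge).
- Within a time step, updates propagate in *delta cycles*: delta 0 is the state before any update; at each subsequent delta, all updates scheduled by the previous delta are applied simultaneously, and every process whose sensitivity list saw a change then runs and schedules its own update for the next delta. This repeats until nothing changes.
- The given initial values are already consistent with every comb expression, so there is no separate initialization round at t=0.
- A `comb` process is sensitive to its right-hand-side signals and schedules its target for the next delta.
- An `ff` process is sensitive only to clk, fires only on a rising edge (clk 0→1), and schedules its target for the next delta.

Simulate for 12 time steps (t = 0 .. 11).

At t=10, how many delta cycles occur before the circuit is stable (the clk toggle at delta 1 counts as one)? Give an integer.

3

t0.Δ0 e=1 d=1 c=1 clk=0 b=1 a=0 f=1
t0.Δ1 e=1 d=1 c=1 clk=1 b=1 a=0 f=1
t0.Δ2 e=1 d=1 c=0 clk=1 b=0 a=0 f=1
t0.Δ3 e=1 d=1 c=0 clk=1 b=0 a=1 f=1
t0.Δ4 e=1 d=0 c=0 clk=1 b=0 a=1 f=1
t1.Δ0 e=1 d=0 c=0 clk=1 b=0 a=1 f=1
t1.Δ1 e=1 d=0 c=0 clk=0 b=0 a=1 f=1
t2.Δ0 e=1 d=0 c=0 clk=0 b=0 a=1 f=1
t2.Δ1 e=1 d=0 c=0 clk=1 b=0 a=1 f=1
t2.Δ2 e=1 d=0 c=0 clk=1 b=0 a=1 f=0
t2.Δ3 e=1 d=1 c=0 clk=1 b=0 a=1 f=0
t3.Δ0 e=1 d=1 c=0 clk=1 b=0 a=1 f=0
t3.Δ1 e=1 d=1 c=0 clk=0 b=0 a=1 f=0
t4.Δ0 e=1 d=1 c=0 clk=0 b=0 a=1 f=0
t4.Δ1 e=1 d=1 c=0 clk=1 b=0 a=1 f=0
t4.Δ2 e=1 d=1 c=0 clk=1 b=0 a=1 f=1
t4.Δ3 e=1 d=0 c=0 clk=1 b=0 a=1 f=1
t5.Δ0 e=1 d=0 c=0 clk=1 b=0 a=1 f=1
t5.Δ1 e=1 d=0 c=0 clk=0 b=0 a=1 f=1
t6.Δ0 e=1 d=0 c=0 clk=0 b=0 a=1 f=1
t6.Δ1 e=1 d=0 c=0 clk=1 b=0 a=1 f=1
t6.Δ2 e=1 d=0 c=0 clk=1 b=0 a=1 f=0
t6.Δ3 e=1 d=1 c=0 clk=1 b=0 a=1 f=0
t7.Δ0 e=1 d=1 c=0 clk=1 b=0 a=1 f=0
t7.Δ1 e=1 d=1 c=0 clk=0 b=0 a=1 f=0
t8.Δ0 e=1 d=1 c=0 clk=0 b=0 a=1 f=0
t8.Δ1 e=1 d=1 c=0 clk=1 b=0 a=1 f=0
t8.Δ2 e=1 d=1 c=0 clk=1 b=0 a=1 f=1
t8.Δ3 e=1 d=0 c=0 clk=1 b=0 a=1 f=1
t9.Δ0 e=1 d=0 c=0 clk=1 b=0 a=1 f=1
t9.Δ1 e=1 d=0 c=0 clk=0 b=0 a=1 f=1
t10.Δ0 e=1 d=0 c=0 clk=0 b=0 a=1 f=1
t10.Δ1 e=1 d=0 c=0 clk=1 b=0 a=1 f=1
t10.Δ2 e=1 d=0 c=0 clk=1 b=0 a=1 f=0
t10.Δ3 e=1 d=1 c=0 clk=1 b=0 a=1 f=0
t11.Δ0 e=1 d=1 c=0 clk=1 b=0 a=1 f=0
t11.Δ1 e=1 d=1 c=0 clk=0 b=0 a=1 f=0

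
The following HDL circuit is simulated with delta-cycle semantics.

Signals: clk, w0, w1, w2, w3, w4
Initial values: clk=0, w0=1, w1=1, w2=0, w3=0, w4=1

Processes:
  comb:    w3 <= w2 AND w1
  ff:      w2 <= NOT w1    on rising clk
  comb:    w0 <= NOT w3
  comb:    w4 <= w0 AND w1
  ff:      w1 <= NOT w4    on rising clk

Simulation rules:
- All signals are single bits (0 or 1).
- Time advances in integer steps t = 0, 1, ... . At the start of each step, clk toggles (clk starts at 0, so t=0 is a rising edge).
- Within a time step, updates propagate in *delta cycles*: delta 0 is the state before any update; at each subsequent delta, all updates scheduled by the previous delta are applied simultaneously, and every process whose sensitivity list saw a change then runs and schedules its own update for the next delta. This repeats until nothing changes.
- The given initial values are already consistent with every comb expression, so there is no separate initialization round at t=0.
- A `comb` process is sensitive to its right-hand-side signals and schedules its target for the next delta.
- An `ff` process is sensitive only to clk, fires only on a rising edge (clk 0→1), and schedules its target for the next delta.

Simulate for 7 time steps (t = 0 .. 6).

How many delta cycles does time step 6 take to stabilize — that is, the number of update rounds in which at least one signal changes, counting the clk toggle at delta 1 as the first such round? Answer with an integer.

3

t0.Δ0 w2=0 clk=0 w4=1 w0=1 w3=0 w1=1
t0.Δ1 w2=0 clk=1 w4=1 w0=1 w3=0 w1=1
t0.Δ2 w2=0 clk=1 w4=1 w0=1 w3=0 w1=0
t0.Δ3 w2=0 clk=1 w4=0 w0=1 w3=0 w1=0
t1.Δ0 w2=0 clk=1 w4=0 w0=1 w3=0 w1=0
t1.Δ1 w2=0 clk=0 w4=0 w0=1 w3=0 w1=0
t2.Δ0 w2=0 clk=0 w4=0 w0=1 w3=0 w1=0
t2.Δ1 w2=0 clk=1 w4=0 w0=1 w3=0 w1=0
t2.Δ2 w2=1 clk=1 w4=0 w0=1 w3=0 w1=1
t2.Δ3 w2=1 clk=1 w4=1 w0=1 w3=1 w1=1
t2.Δ4 w2=1 clk=1 w4=1 w0=0 w3=1 w1=1
t2.Δ5 w2=1 clk=1 w4=0 w0=0 w3=1 w1=1
t3.Δ0 w2=1 clk=1 w4=0 w0=0 w3=1 w1=1
t3.Δ1 w2=1 clk=0 w4=0 w0=0 w3=1 w1=1
t4.Δ0 w2=1 clk=0 w4=0 w0=0 w3=1 w1=1
t4.Δ1 w2=1 clk=1 w4=0 w0=0 w3=1 w1=1
t4.Δ2 w2=0 clk=1 w4=0 w0=0 w3=1 w1=1
t4.Δ3 w2=0 clk=1 w4=0 w0=0 w3=0 w1=1
t4.Δ4 w2=0 clk=1 w4=0 w0=1 w3=0 w1=1
t4.Δ5 w2=0 clk=1 w4=1 w0=1 w3=0 w1=1
t5.Δ0 w2=0 clk=1 w4=1 w0=1 w3=0 w1=1
t5.Δ1 w2=0 clk=0 w4=1 w0=1 w3=0 w1=1
t6.Δ0 w2=0 clk=0 w4=1 w0=1 w3=0 w1=1
t6.Δ1 w2=0 clk=1 w4=1 w0=1 w3=0 w1=1
t6.Δ2 w2=0 clk=1 w4=1 w0=1 w3=0 w1=0
t6.Δ3 w2=0 clk=1 w4=0 w0=1 w3=0 w1=0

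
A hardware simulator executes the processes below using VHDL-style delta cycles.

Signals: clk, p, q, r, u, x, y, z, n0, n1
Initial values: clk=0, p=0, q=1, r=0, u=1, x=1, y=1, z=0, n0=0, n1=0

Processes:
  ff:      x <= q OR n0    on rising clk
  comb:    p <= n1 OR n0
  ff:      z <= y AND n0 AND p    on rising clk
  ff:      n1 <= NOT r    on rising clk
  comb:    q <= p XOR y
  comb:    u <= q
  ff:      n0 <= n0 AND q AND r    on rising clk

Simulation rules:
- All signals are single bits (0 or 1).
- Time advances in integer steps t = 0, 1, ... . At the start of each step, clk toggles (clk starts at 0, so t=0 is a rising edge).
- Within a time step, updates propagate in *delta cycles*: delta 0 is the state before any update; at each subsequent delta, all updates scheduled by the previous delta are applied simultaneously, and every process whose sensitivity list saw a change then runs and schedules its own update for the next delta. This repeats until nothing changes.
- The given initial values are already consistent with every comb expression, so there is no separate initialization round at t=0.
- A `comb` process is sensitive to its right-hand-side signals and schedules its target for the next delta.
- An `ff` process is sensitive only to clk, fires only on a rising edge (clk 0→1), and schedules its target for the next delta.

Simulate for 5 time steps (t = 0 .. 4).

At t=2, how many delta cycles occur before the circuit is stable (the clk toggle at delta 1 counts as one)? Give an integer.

2

t=0 Δ0: p=0 n1=0 y=1 x=1 q=1 r=0 clk=0 u=1 n0=0 z=0
  Δ1: clk:0→1
  Δ2: n1:0→1
  Δ3: p:0→1
  Δ4: q:1→0
  Δ5: u:1→0
  (5Δ to stable)
t=1 Δ0: p=1 n1=1 y=1 x=1 q=0 r=0 clk=1 u=0 n0=0 z=0
  Δ1: clk:1→0
  (1Δ to stable)
t=2 Δ0: p=1 n1=1 y=1 x=1 q=0 r=0 clk=0 u=0 n0=0 z=0
  Δ1: clk:0→1
  Δ2: x:1→0
  (2Δ to stable)
t=3 Δ0: p=1 n1=1 y=1 x=0 q=0 r=0 clk=1 u=0 n0=0 z=0
  Δ1: clk:1→0
  (1Δ to stable)
t=4 Δ0: p=1 n1=1 y=1 x=0 q=0 r=0 clk=0 u=0 n0=0 z=0
  Δ1: clk:0→1
  (1Δ to stable)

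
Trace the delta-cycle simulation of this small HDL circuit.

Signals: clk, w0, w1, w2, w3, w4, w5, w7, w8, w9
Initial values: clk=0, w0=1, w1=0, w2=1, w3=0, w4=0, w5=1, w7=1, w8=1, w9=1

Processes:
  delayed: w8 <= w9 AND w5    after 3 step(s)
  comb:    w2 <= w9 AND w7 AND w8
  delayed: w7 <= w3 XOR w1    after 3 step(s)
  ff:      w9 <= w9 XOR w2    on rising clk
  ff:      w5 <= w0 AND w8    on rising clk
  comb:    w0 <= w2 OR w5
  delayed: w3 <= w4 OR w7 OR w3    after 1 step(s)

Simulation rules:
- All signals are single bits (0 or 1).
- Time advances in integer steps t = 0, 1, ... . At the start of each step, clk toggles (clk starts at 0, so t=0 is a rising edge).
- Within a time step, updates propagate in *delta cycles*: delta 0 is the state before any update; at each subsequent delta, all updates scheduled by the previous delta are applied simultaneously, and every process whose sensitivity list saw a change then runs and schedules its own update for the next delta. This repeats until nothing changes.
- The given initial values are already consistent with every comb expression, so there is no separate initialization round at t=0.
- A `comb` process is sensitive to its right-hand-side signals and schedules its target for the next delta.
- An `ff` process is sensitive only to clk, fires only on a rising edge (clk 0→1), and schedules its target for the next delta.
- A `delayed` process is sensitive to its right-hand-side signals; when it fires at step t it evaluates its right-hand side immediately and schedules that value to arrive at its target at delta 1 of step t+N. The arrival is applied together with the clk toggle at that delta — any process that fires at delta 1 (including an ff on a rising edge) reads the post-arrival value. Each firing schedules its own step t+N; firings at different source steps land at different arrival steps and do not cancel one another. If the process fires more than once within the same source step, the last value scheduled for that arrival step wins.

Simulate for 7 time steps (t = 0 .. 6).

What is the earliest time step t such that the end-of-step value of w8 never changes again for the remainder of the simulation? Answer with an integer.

3

t0.Δ0 w1=0 clk=0 w9=1 w5=1 w3=0 w4=0 w7=1 w2=1 w0=1 w8=1
t0.Δ1 w1=0 clk=1 w9=1 w5=1 w3=0 w4=0 w7=1 w2=1 w0=1 w8=1
t0.Δ2 w1=0 clk=1 w9=0 w5=1 w3=0 w4=0 w7=1 w2=1 w0=1 w8=1
t0.Δ3 w1=0 clk=1 w9=0 w5=1 w3=0 w4=0 w7=1 w2=0 w0=1 w8=1
t1.Δ0 w1=0 clk=1 w9=0 w5=1 w3=0 w4=0 w7=1 w2=0 w0=1 w8=1
t1.Δ1 w1=0 clk=0 w9=0 w5=1 w3=0 w4=0 w7=1 w2=0 w0=1 w8=1
t2.Δ0 w1=0 clk=0 w9=0 w5=1 w3=0 w4=0 w7=1 w2=0 w0=1 w8=1
t2.Δ1 w1=0 clk=1 w9=0 w5=1 w3=0 w4=0 w7=1 w2=0 w0=1 w8=1
t3.Δ0 w1=0 clk=1 w9=0 w5=1 w3=0 w4=0 w7=1 w2=0 w0=1 w8=1
t3.Δ1 w1=0 clk=0 w9=0 w5=1 w3=0 w4=0 w7=1 w2=0 w0=1 w8=0
t4.Δ0 w1=0 clk=0 w9=0 w5=1 w3=0 w4=0 w7=1 w2=0 w0=1 w8=0
t4.Δ1 w1=0 clk=1 w9=0 w5=1 w3=0 w4=0 w7=1 w2=0 w0=1 w8=0
t4.Δ2 w1=0 clk=1 w9=0 w5=0 w3=0 w4=0 w7=1 w2=0 w0=1 w8=0
t4.Δ3 w1=0 clk=1 w9=0 w5=0 w3=0 w4=0 w7=1 w2=0 w0=0 w8=0
t5.Δ0 w1=0 clk=1 w9=0 w5=0 w3=0 w4=0 w7=1 w2=0 w0=0 w8=0
t5.Δ1 w1=0 clk=0 w9=0 w5=0 w3=0 w4=0 w7=1 w2=0 w0=0 w8=0
t6.Δ0 w1=0 clk=0 w9=0 w5=0 w3=0 w4=0 w7=1 w2=0 w0=0 w8=0
t6.Δ1 w1=0 clk=1 w9=0 w5=0 w3=0 w4=0 w7=1 w2=0 w0=0 w8=0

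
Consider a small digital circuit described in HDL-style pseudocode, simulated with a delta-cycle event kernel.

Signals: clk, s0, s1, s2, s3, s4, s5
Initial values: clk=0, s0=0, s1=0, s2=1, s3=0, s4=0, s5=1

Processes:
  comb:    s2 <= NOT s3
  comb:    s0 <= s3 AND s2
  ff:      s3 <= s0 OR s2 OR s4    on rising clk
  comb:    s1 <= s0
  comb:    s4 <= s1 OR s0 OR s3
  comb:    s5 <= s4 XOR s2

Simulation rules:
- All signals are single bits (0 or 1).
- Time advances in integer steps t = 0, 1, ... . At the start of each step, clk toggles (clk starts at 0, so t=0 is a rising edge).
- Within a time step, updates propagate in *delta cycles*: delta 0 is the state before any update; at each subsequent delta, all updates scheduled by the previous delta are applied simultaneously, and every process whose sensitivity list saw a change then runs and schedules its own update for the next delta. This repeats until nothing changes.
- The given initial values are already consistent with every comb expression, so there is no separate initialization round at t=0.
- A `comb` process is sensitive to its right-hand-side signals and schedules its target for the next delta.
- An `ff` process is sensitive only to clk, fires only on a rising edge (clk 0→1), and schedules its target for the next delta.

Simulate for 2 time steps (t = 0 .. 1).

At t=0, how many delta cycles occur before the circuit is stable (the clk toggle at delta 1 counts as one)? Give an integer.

5

t=0 Δ0: s2=1 s0=0 s5=1 clk=0 s1=0 s3=0 s4=0
  Δ1: clk:0→1
  Δ2: s3:0→1
  Δ3: s2:1→0, s0:0→1, s4:0→1
  Δ4: s0:1→0, s1:0→1
  Δ5: s1:1→0
  (5Δ to stable)
t=1 Δ0: s2=0 s0=0 s5=1 clk=1 s1=0 s3=1 s4=1
  Δ1: clk:1→0
  (1Δ to stable)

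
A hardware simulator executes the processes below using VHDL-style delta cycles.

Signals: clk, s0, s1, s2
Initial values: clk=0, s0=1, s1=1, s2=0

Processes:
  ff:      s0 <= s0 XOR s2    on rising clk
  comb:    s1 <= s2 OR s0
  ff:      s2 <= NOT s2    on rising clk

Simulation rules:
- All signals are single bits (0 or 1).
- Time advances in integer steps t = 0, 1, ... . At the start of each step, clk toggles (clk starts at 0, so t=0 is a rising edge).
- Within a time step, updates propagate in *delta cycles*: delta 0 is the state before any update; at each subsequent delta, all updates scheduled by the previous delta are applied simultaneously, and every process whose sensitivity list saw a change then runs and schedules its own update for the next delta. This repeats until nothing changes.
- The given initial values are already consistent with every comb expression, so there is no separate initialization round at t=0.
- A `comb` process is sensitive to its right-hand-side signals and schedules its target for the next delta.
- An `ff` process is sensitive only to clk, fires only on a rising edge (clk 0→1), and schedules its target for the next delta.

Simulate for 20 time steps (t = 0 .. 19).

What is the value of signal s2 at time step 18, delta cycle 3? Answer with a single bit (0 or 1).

t=0 Δ0: s0=1 clk=0 s1=1 s2=0
  Δ1: clk:0→1
  Δ2: s2:0→1
  (2Δ to stable)
t=1 Δ0: s0=1 clk=1 s1=1 s2=1
  Δ1: clk:1→0
  (1Δ to stable)
t=2 Δ0: s0=1 clk=0 s1=1 s2=1
  Δ1: clk:0→1
  Δ2: s0:1→0, s2:1→0
  Δ3: s1:1→0
  (3Δ to stable)
t=3 Δ0: s0=0 clk=1 s1=0 s2=0
  Δ1: clk:1→0
  (1Δ to stable)
t=4 Δ0: s0=0 clk=0 s1=0 s2=0
  Δ1: clk:0→1
  Δ2: s2:0→1
  Δ3: s1:0→1
  (3Δ to stable)
t=5 Δ0: s0=0 clk=1 s1=1 s2=1
  Δ1: clk:1→0
  (1Δ to stable)
t=6 Δ0: s0=0 clk=0 s1=1 s2=1
  Δ1: clk:0→1
  Δ2: s0:0→1, s2:1→0
  (2Δ to stable)
t=7 Δ0: s0=1 clk=1 s1=1 s2=0
  Δ1: clk:1→0
  (1Δ to stable)
t=8 Δ0: s0=1 clk=0 s1=1 s2=0
  Δ1: clk:0→1
  Δ2: s2:0→1
  (2Δ to stable)
t=9 Δ0: s0=1 clk=1 s1=1 s2=1
  Δ1: clk:1→0
  (1Δ to stable)
t=10 Δ0: s0=1 clk=0 s1=1 s2=1
  Δ1: clk:0→1
  Δ2: s0:1→0, s2:1→0
  Δ3: s1:1→0
  (3Δ to stable)
t=11 Δ0: s0=0 clk=1 s1=0 s2=0
  Δ1: clk:1→0
  (1Δ to stable)
t=12 Δ0: s0=0 clk=0 s1=0 s2=0
  Δ1: clk:0→1
  Δ2: s2:0→1
  Δ3: s1:0→1
  (3Δ to stable)
t=13 Δ0: s0=0 clk=1 s1=1 s2=1
  Δ1: clk:1→0
  (1Δ to stable)
t=14 Δ0: s0=0 clk=0 s1=1 s2=1
  Δ1: clk:0→1
  Δ2: s0:0→1, s2:1→0
  (2Δ to stable)
t=15 Δ0: s0=1 clk=1 s1=1 s2=0
  Δ1: clk:1→0
  (1Δ to stable)
t=16 Δ0: s0=1 clk=0 s1=1 s2=0
  Δ1: clk:0→1
  Δ2: s2:0→1
  (2Δ to stable)
t=17 Δ0: s0=1 clk=1 s1=1 s2=1
  Δ1: clk:1→0
  (1Δ to stable)
t=18 Δ0: s0=1 clk=0 s1=1 s2=1
  Δ1: clk:0→1
  Δ2: s0:1→0, s2:1→0
  Δ3: s1:1→0
  (3Δ to stable)
t=19 Δ0: s0=0 clk=1 s1=0 s2=0
  Δ1: clk:1→0
  (1Δ to stable)

0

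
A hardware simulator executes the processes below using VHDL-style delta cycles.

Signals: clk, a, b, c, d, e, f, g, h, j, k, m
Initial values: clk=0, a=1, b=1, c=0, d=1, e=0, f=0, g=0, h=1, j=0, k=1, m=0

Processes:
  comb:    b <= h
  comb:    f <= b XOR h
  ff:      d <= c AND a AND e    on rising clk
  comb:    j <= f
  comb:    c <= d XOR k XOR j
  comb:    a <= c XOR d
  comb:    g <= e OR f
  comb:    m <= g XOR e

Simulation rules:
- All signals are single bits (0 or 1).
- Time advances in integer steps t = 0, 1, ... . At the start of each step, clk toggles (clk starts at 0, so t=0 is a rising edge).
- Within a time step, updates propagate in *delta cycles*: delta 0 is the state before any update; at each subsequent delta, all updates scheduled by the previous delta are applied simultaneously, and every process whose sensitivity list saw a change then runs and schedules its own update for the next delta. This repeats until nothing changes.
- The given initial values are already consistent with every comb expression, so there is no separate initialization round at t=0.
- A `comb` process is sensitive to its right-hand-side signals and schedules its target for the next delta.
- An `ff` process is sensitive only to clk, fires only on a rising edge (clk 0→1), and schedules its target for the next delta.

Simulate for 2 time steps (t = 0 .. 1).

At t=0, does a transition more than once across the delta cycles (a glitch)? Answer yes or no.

yes

[bits: k,c,clk,d,b,h,j,f,m,e,a,g]
t=0: Δ0=100111000010 Δ1=101111000010 Δ2=101011000010 Δ3=111011000000 Δ4=111011000010 | 4Δ
t=1: Δ0=111011000010 Δ1=110011000010 | 1Δ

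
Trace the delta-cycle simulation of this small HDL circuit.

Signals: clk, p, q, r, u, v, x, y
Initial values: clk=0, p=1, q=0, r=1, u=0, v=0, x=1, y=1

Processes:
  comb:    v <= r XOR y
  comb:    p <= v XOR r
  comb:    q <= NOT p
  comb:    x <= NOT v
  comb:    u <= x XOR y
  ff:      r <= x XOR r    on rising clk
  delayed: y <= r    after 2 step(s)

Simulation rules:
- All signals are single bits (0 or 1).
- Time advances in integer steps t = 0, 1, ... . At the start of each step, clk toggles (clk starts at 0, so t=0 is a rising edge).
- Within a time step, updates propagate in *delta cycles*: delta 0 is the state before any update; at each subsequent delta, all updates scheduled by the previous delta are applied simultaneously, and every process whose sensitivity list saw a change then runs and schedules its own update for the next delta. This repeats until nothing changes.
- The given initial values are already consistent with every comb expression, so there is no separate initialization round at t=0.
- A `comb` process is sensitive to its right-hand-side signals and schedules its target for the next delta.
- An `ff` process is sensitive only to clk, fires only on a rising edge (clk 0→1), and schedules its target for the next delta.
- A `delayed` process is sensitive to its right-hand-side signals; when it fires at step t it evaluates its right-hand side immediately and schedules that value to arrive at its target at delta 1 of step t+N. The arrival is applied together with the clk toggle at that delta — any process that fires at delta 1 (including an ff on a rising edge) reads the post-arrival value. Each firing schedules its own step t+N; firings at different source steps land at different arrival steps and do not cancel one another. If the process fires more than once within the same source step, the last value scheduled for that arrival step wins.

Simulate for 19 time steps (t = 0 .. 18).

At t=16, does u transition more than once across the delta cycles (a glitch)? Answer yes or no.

no

t=0 Δ0: r=1 u=0 q=0 clk=0 p=1 x=1 v=0 y=1
  Δ1: clk:0→1
  Δ2: r:1→0
  Δ3: p:1→0, v:0→1
  Δ4: q:0→1, p:0→1, x:1→0
  Δ5: u:0→1, q:1→0
  (5Δ to stable)
t=1 Δ0: r=0 u=1 q=0 clk=1 p=1 x=0 v=1 y=1
  Δ1: clk:1→0
  (1Δ to stable)
t=2 Δ0: r=0 u=1 q=0 clk=0 p=1 x=0 v=1 y=1
  Δ1: clk:0→1, y:1→0
  Δ2: u:1→0, v:1→0
  Δ3: p:1→0, x:0→1
  Δ4: u:0→1, q:0→1
  (4Δ to stable)
t=3 Δ0: r=0 u=1 q=1 clk=1 p=0 x=1 v=0 y=0
  Δ1: clk:1→0
  (1Δ to stable)
t=4 Δ0: r=0 u=1 q=1 clk=0 p=0 x=1 v=0 y=0
  Δ1: clk:0→1
  Δ2: r:0→1
  Δ3: p:0→1, v:0→1
  Δ4: q:1→0, p:1→0, x:1→0
  Δ5: u:1→0, q:0→1
  (5Δ to stable)
t=5 Δ0: r=1 u=0 q=1 clk=1 p=0 x=0 v=1 y=0
  Δ1: clk:1→0
  (1Δ to stable)
t=6 Δ0: r=1 u=0 q=1 clk=0 p=0 x=0 v=1 y=0
  Δ1: clk:0→1, y:0→1
  Δ2: u:0→1, v:1→0
  Δ3: p:0→1, x:0→1
  Δ4: u:1→0, q:1→0
  (4Δ to stable)
t=7 Δ0: r=1 u=0 q=0 clk=1 p=1 x=1 v=0 y=1
  Δ1: clk:1→0
  (1Δ to stable)
t=8 Δ0: r=1 u=0 q=0 clk=0 p=1 x=1 v=0 y=1
  Δ1: clk:0→1
  Δ2: r:1→0
  Δ3: p:1→0, v:0→1
  Δ4: q:0→1, p:0→1, x:1→0
  Δ5: u:0→1, q:1→0
  (5Δ to stable)
t=9 Δ0: r=0 u=1 q=0 clk=1 p=1 x=0 v=1 y=1
  Δ1: clk:1→0
  (1Δ to stable)
t=10 Δ0: r=0 u=1 q=0 clk=0 p=1 x=0 v=1 y=1
  Δ1: clk:0→1, y:1→0
  Δ2: u:1→0, v:1→0
  Δ3: p:1→0, x:0→1
  Δ4: u:0→1, q:0→1
  (4Δ to stable)
t=11 Δ0: r=0 u=1 q=1 clk=1 p=0 x=1 v=0 y=0
  Δ1: clk:1→0
  (1Δ to stable)
t=12 Δ0: r=0 u=1 q=1 clk=0 p=0 x=1 v=0 y=0
  Δ1: clk:0→1
  Δ2: r:0→1
  Δ3: p:0→1, v:0→1
  Δ4: q:1→0, p:1→0, x:1→0
  Δ5: u:1→0, q:0→1
  (5Δ to stable)
t=13 Δ0: r=1 u=0 q=1 clk=1 p=0 x=0 v=1 y=0
  Δ1: clk:1→0
  (1Δ to stable)
t=14 Δ0: r=1 u=0 q=1 clk=0 p=0 x=0 v=1 y=0
  Δ1: clk:0→1, y:0→1
  Δ2: u:0→1, v:1→0
  Δ3: p:0→1, x:0→1
  Δ4: u:1→0, q:1→0
  (4Δ to stable)
t=15 Δ0: r=1 u=0 q=0 clk=1 p=1 x=1 v=0 y=1
  Δ1: clk:1→0
  (1Δ to stable)
t=16 Δ0: r=1 u=0 q=0 clk=0 p=1 x=1 v=0 y=1
  Δ1: clk:0→1
  Δ2: r:1→0
  Δ3: p:1→0, v:0→1
  Δ4: q:0→1, p:0→1, x:1→0
  Δ5: u:0→1, q:1→0
  (5Δ to stable)
t=17 Δ0: r=0 u=1 q=0 clk=1 p=1 x=0 v=1 y=1
  Δ1: clk:1→0
  (1Δ to stable)
t=18 Δ0: r=0 u=1 q=0 clk=0 p=1 x=0 v=1 y=1
  Δ1: clk:0→1, y:1→0
  Δ2: u:1→0, v:1→0
  Δ3: p:1→0, x:0→1
  Δ4: u:0→1, q:0→1
  (4Δ to stable)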